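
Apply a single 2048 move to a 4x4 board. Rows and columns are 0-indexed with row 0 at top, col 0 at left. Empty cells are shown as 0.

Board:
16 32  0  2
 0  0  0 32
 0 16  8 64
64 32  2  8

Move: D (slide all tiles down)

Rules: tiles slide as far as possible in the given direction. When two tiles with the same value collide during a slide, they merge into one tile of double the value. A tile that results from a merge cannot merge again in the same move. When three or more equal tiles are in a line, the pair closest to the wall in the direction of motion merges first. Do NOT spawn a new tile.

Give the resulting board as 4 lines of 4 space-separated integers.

Slide down:
col 0: [16, 0, 0, 64] -> [0, 0, 16, 64]
col 1: [32, 0, 16, 32] -> [0, 32, 16, 32]
col 2: [0, 0, 8, 2] -> [0, 0, 8, 2]
col 3: [2, 32, 64, 8] -> [2, 32, 64, 8]

Answer:  0  0  0  2
 0 32  0 32
16 16  8 64
64 32  2  8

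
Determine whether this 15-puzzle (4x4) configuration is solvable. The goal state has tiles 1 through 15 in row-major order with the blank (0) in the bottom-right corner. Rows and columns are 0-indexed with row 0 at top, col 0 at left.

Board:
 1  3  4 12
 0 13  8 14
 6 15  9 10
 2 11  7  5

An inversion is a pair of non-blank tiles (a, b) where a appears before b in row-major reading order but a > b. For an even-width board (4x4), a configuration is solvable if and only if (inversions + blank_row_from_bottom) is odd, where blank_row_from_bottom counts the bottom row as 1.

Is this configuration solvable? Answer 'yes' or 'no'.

Inversions: 46
Blank is in row 1 (0-indexed from top), which is row 3 counting from the bottom (bottom = 1).
46 + 3 = 49, which is odd, so the puzzle is solvable.

Answer: yes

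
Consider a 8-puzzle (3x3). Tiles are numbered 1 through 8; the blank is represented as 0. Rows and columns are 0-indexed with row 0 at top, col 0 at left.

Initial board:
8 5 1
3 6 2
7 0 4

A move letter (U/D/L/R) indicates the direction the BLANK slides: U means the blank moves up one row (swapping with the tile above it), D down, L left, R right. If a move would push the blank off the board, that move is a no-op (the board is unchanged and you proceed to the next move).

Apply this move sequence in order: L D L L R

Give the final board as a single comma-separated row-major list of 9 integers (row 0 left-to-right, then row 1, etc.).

After move 1 (L):
8 5 1
3 6 2
0 7 4

After move 2 (D):
8 5 1
3 6 2
0 7 4

After move 3 (L):
8 5 1
3 6 2
0 7 4

After move 4 (L):
8 5 1
3 6 2
0 7 4

After move 5 (R):
8 5 1
3 6 2
7 0 4

Answer: 8, 5, 1, 3, 6, 2, 7, 0, 4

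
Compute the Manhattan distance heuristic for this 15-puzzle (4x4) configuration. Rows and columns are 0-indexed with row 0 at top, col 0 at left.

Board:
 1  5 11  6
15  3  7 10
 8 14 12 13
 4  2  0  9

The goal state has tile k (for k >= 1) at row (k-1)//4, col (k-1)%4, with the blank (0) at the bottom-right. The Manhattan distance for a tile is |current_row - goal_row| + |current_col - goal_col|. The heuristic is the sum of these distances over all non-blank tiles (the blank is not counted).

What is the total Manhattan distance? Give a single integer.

Tile 1: (0,0)->(0,0) = 0
Tile 5: (0,1)->(1,0) = 2
Tile 11: (0,2)->(2,2) = 2
Tile 6: (0,3)->(1,1) = 3
Tile 15: (1,0)->(3,2) = 4
Tile 3: (1,1)->(0,2) = 2
Tile 7: (1,2)->(1,2) = 0
Tile 10: (1,3)->(2,1) = 3
Tile 8: (2,0)->(1,3) = 4
Tile 14: (2,1)->(3,1) = 1
Tile 12: (2,2)->(2,3) = 1
Tile 13: (2,3)->(3,0) = 4
Tile 4: (3,0)->(0,3) = 6
Tile 2: (3,1)->(0,1) = 3
Tile 9: (3,3)->(2,0) = 4
Sum: 0 + 2 + 2 + 3 + 4 + 2 + 0 + 3 + 4 + 1 + 1 + 4 + 6 + 3 + 4 = 39

Answer: 39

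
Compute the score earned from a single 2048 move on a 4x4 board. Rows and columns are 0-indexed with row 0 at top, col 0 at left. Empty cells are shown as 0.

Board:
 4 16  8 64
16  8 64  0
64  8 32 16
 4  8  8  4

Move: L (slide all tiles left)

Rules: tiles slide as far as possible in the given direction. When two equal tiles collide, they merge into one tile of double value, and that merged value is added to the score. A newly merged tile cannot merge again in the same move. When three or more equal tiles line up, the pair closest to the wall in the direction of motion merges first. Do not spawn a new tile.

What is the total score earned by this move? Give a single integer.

Answer: 16

Derivation:
Slide left:
row 0: [4, 16, 8, 64] -> [4, 16, 8, 64]  score +0 (running 0)
row 1: [16, 8, 64, 0] -> [16, 8, 64, 0]  score +0 (running 0)
row 2: [64, 8, 32, 16] -> [64, 8, 32, 16]  score +0 (running 0)
row 3: [4, 8, 8, 4] -> [4, 16, 4, 0]  score +16 (running 16)
Board after move:
 4 16  8 64
16  8 64  0
64  8 32 16
 4 16  4  0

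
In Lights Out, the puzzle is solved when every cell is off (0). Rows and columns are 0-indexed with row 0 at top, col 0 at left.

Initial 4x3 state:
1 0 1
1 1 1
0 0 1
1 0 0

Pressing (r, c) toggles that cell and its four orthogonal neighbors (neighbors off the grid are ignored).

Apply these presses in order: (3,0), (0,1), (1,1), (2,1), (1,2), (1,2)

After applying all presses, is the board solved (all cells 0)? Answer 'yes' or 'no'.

After press 1 at (3,0):
1 0 1
1 1 1
1 0 1
0 1 0

After press 2 at (0,1):
0 1 0
1 0 1
1 0 1
0 1 0

After press 3 at (1,1):
0 0 0
0 1 0
1 1 1
0 1 0

After press 4 at (2,1):
0 0 0
0 0 0
0 0 0
0 0 0

After press 5 at (1,2):
0 0 1
0 1 1
0 0 1
0 0 0

After press 6 at (1,2):
0 0 0
0 0 0
0 0 0
0 0 0

Lights still on: 0

Answer: yes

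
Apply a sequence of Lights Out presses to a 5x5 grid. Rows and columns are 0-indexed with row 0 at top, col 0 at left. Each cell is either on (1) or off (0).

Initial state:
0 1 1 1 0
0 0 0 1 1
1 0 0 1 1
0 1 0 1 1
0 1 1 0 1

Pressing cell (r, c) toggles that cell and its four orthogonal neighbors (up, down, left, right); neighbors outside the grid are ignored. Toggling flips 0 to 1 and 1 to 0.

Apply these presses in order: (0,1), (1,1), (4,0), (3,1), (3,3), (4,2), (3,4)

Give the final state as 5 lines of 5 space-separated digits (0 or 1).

Answer: 1 1 0 1 0
1 0 1 1 1
1 0 0 0 0
0 0 1 1 1
1 0 0 0 0

Derivation:
After press 1 at (0,1):
1 0 0 1 0
0 1 0 1 1
1 0 0 1 1
0 1 0 1 1
0 1 1 0 1

After press 2 at (1,1):
1 1 0 1 0
1 0 1 1 1
1 1 0 1 1
0 1 0 1 1
0 1 1 0 1

After press 3 at (4,0):
1 1 0 1 0
1 0 1 1 1
1 1 0 1 1
1 1 0 1 1
1 0 1 0 1

After press 4 at (3,1):
1 1 0 1 0
1 0 1 1 1
1 0 0 1 1
0 0 1 1 1
1 1 1 0 1

After press 5 at (3,3):
1 1 0 1 0
1 0 1 1 1
1 0 0 0 1
0 0 0 0 0
1 1 1 1 1

After press 6 at (4,2):
1 1 0 1 0
1 0 1 1 1
1 0 0 0 1
0 0 1 0 0
1 0 0 0 1

After press 7 at (3,4):
1 1 0 1 0
1 0 1 1 1
1 0 0 0 0
0 0 1 1 1
1 0 0 0 0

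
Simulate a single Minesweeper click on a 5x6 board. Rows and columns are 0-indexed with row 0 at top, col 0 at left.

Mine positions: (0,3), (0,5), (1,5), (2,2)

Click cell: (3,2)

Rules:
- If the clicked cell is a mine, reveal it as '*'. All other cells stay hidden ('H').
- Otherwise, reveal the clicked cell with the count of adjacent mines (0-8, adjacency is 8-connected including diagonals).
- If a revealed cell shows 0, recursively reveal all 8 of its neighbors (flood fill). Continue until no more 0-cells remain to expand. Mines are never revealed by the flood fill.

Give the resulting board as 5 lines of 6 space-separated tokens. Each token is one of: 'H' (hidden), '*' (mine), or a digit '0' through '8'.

H H H H H H
H H H H H H
H H H H H H
H H 1 H H H
H H H H H H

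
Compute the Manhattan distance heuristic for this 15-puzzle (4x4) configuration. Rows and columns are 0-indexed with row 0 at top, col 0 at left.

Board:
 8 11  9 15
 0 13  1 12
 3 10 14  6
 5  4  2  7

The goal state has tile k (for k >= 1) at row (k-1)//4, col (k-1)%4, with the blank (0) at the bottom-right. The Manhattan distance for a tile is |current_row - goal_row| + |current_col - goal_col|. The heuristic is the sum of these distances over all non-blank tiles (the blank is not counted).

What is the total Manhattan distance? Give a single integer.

Tile 8: (0,0)->(1,3) = 4
Tile 11: (0,1)->(2,2) = 3
Tile 9: (0,2)->(2,0) = 4
Tile 15: (0,3)->(3,2) = 4
Tile 13: (1,1)->(3,0) = 3
Tile 1: (1,2)->(0,0) = 3
Tile 12: (1,3)->(2,3) = 1
Tile 3: (2,0)->(0,2) = 4
Tile 10: (2,1)->(2,1) = 0
Tile 14: (2,2)->(3,1) = 2
Tile 6: (2,3)->(1,1) = 3
Tile 5: (3,0)->(1,0) = 2
Tile 4: (3,1)->(0,3) = 5
Tile 2: (3,2)->(0,1) = 4
Tile 7: (3,3)->(1,2) = 3
Sum: 4 + 3 + 4 + 4 + 3 + 3 + 1 + 4 + 0 + 2 + 3 + 2 + 5 + 4 + 3 = 45

Answer: 45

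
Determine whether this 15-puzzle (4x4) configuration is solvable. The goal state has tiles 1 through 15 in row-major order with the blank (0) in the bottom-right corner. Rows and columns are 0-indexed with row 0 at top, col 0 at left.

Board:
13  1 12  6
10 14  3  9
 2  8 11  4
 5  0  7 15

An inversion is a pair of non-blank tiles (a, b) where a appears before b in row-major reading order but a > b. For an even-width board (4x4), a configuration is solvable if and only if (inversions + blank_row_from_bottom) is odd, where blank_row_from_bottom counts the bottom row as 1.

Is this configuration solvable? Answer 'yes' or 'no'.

Inversions: 53
Blank is in row 3 (0-indexed from top), which is row 1 counting from the bottom (bottom = 1).
53 + 1 = 54, which is even, so the puzzle is not solvable.

Answer: no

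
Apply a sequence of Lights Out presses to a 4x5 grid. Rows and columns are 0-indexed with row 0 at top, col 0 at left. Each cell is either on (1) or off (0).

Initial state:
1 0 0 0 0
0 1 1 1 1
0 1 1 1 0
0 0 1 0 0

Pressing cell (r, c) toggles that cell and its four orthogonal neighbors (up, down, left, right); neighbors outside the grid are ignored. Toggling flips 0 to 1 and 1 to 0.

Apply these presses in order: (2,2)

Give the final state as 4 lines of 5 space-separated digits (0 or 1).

Answer: 1 0 0 0 0
0 1 0 1 1
0 0 0 0 0
0 0 0 0 0

Derivation:
After press 1 at (2,2):
1 0 0 0 0
0 1 0 1 1
0 0 0 0 0
0 0 0 0 0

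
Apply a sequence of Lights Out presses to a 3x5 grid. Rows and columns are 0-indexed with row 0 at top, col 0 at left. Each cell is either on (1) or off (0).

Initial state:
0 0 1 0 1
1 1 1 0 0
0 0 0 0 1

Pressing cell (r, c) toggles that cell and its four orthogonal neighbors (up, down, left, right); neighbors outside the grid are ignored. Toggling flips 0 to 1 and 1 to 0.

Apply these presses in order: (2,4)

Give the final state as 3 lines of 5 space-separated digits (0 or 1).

Answer: 0 0 1 0 1
1 1 1 0 1
0 0 0 1 0

Derivation:
After press 1 at (2,4):
0 0 1 0 1
1 1 1 0 1
0 0 0 1 0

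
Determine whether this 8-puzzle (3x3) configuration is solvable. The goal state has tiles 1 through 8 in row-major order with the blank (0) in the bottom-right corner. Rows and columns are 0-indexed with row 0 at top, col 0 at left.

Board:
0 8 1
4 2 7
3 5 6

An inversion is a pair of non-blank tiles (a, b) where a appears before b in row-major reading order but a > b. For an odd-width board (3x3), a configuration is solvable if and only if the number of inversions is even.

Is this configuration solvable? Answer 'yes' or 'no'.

Inversions (pairs i<j in row-major order where tile[i] > tile[j] > 0): 12
12 is even, so the puzzle is solvable.

Answer: yes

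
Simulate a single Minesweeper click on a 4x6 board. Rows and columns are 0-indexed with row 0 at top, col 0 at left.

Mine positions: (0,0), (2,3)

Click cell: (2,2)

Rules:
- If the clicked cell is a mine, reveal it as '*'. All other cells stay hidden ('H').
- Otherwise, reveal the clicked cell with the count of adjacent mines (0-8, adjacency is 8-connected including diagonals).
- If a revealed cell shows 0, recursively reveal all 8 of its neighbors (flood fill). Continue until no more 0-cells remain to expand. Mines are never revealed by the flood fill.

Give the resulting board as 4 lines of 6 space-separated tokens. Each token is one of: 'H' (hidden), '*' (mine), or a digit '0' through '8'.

H H H H H H
H H H H H H
H H 1 H H H
H H H H H H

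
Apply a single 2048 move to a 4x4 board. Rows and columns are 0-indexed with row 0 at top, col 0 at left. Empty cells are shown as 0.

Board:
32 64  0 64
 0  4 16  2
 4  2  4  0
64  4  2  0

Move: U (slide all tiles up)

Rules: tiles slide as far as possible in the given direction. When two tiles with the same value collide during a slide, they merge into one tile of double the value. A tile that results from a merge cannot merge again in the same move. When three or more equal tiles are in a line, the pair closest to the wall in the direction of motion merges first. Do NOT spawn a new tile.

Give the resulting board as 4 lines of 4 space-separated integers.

Slide up:
col 0: [32, 0, 4, 64] -> [32, 4, 64, 0]
col 1: [64, 4, 2, 4] -> [64, 4, 2, 4]
col 2: [0, 16, 4, 2] -> [16, 4, 2, 0]
col 3: [64, 2, 0, 0] -> [64, 2, 0, 0]

Answer: 32 64 16 64
 4  4  4  2
64  2  2  0
 0  4  0  0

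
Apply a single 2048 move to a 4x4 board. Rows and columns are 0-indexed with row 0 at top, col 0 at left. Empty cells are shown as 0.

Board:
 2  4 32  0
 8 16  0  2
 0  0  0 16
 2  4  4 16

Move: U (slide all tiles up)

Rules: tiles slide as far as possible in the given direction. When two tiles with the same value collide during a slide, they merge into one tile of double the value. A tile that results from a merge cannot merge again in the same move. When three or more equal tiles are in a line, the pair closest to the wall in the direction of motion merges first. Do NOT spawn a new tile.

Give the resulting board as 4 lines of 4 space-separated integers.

Answer:  2  4 32  2
 8 16  4 32
 2  4  0  0
 0  0  0  0

Derivation:
Slide up:
col 0: [2, 8, 0, 2] -> [2, 8, 2, 0]
col 1: [4, 16, 0, 4] -> [4, 16, 4, 0]
col 2: [32, 0, 0, 4] -> [32, 4, 0, 0]
col 3: [0, 2, 16, 16] -> [2, 32, 0, 0]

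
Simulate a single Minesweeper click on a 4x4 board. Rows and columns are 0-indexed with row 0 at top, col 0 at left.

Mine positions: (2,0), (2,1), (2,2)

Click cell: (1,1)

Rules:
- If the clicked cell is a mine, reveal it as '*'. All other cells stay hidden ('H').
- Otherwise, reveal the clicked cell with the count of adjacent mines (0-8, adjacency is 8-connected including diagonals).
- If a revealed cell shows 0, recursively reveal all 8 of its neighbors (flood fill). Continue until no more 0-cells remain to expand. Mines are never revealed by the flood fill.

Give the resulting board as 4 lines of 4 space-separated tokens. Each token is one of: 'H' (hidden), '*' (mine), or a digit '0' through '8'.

H H H H
H 3 H H
H H H H
H H H H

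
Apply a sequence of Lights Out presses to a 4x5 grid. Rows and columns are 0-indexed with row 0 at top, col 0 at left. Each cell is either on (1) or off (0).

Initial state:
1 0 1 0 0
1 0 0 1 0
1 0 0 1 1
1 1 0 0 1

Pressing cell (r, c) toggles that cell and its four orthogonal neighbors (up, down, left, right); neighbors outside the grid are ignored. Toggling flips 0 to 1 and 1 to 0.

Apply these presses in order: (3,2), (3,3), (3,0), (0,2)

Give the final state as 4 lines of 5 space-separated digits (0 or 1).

After press 1 at (3,2):
1 0 1 0 0
1 0 0 1 0
1 0 1 1 1
1 0 1 1 1

After press 2 at (3,3):
1 0 1 0 0
1 0 0 1 0
1 0 1 0 1
1 0 0 0 0

After press 3 at (3,0):
1 0 1 0 0
1 0 0 1 0
0 0 1 0 1
0 1 0 0 0

After press 4 at (0,2):
1 1 0 1 0
1 0 1 1 0
0 0 1 0 1
0 1 0 0 0

Answer: 1 1 0 1 0
1 0 1 1 0
0 0 1 0 1
0 1 0 0 0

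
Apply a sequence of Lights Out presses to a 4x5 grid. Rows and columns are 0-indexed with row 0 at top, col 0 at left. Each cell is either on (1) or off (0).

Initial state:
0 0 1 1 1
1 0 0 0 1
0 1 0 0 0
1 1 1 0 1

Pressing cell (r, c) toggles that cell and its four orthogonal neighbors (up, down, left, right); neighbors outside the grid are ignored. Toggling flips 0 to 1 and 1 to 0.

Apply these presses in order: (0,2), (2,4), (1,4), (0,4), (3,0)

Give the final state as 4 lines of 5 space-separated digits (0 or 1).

After press 1 at (0,2):
0 1 0 0 1
1 0 1 0 1
0 1 0 0 0
1 1 1 0 1

After press 2 at (2,4):
0 1 0 0 1
1 0 1 0 0
0 1 0 1 1
1 1 1 0 0

After press 3 at (1,4):
0 1 0 0 0
1 0 1 1 1
0 1 0 1 0
1 1 1 0 0

After press 4 at (0,4):
0 1 0 1 1
1 0 1 1 0
0 1 0 1 0
1 1 1 0 0

After press 5 at (3,0):
0 1 0 1 1
1 0 1 1 0
1 1 0 1 0
0 0 1 0 0

Answer: 0 1 0 1 1
1 0 1 1 0
1 1 0 1 0
0 0 1 0 0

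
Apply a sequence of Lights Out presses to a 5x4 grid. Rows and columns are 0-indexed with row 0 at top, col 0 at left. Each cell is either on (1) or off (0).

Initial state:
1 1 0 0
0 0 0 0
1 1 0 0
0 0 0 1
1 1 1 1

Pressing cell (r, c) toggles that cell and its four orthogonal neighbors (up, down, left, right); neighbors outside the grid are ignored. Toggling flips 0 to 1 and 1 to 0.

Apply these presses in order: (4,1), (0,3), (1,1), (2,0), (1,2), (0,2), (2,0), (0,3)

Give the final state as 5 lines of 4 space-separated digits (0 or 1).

After press 1 at (4,1):
1 1 0 0
0 0 0 0
1 1 0 0
0 1 0 1
0 0 0 1

After press 2 at (0,3):
1 1 1 1
0 0 0 1
1 1 0 0
0 1 0 1
0 0 0 1

After press 3 at (1,1):
1 0 1 1
1 1 1 1
1 0 0 0
0 1 0 1
0 0 0 1

After press 4 at (2,0):
1 0 1 1
0 1 1 1
0 1 0 0
1 1 0 1
0 0 0 1

After press 5 at (1,2):
1 0 0 1
0 0 0 0
0 1 1 0
1 1 0 1
0 0 0 1

After press 6 at (0,2):
1 1 1 0
0 0 1 0
0 1 1 0
1 1 0 1
0 0 0 1

After press 7 at (2,0):
1 1 1 0
1 0 1 0
1 0 1 0
0 1 0 1
0 0 0 1

After press 8 at (0,3):
1 1 0 1
1 0 1 1
1 0 1 0
0 1 0 1
0 0 0 1

Answer: 1 1 0 1
1 0 1 1
1 0 1 0
0 1 0 1
0 0 0 1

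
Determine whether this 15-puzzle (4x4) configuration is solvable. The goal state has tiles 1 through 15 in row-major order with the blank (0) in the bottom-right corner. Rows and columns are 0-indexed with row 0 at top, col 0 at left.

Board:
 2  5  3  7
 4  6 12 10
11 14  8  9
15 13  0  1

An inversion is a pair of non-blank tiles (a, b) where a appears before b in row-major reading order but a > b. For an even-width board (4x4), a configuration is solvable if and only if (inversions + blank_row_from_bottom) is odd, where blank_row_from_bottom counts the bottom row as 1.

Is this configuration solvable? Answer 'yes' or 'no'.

Inversions: 30
Blank is in row 3 (0-indexed from top), which is row 1 counting from the bottom (bottom = 1).
30 + 1 = 31, which is odd, so the puzzle is solvable.

Answer: yes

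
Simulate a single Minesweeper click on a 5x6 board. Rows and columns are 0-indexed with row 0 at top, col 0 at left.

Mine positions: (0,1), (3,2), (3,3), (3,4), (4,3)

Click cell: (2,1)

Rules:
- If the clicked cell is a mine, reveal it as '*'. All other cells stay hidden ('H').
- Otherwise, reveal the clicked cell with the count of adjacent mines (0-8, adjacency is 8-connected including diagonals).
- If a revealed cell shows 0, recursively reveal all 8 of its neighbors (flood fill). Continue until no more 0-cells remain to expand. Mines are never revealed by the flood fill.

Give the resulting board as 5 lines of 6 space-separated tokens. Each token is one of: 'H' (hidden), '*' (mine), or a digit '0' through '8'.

H H H H H H
H H H H H H
H 1 H H H H
H H H H H H
H H H H H H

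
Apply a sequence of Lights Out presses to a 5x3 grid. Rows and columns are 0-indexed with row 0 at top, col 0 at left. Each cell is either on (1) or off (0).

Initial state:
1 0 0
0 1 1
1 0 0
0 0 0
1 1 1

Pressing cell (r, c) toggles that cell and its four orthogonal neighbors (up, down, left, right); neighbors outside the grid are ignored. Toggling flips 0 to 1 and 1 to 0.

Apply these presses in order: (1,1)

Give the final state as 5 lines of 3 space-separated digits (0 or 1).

Answer: 1 1 0
1 0 0
1 1 0
0 0 0
1 1 1

Derivation:
After press 1 at (1,1):
1 1 0
1 0 0
1 1 0
0 0 0
1 1 1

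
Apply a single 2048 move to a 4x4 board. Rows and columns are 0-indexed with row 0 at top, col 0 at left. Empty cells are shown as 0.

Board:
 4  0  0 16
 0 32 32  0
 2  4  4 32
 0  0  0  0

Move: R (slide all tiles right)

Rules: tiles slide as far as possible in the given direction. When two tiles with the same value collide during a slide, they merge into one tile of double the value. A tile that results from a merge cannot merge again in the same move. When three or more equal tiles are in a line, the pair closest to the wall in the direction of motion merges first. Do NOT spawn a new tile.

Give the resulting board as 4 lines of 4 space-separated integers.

Slide right:
row 0: [4, 0, 0, 16] -> [0, 0, 4, 16]
row 1: [0, 32, 32, 0] -> [0, 0, 0, 64]
row 2: [2, 4, 4, 32] -> [0, 2, 8, 32]
row 3: [0, 0, 0, 0] -> [0, 0, 0, 0]

Answer:  0  0  4 16
 0  0  0 64
 0  2  8 32
 0  0  0  0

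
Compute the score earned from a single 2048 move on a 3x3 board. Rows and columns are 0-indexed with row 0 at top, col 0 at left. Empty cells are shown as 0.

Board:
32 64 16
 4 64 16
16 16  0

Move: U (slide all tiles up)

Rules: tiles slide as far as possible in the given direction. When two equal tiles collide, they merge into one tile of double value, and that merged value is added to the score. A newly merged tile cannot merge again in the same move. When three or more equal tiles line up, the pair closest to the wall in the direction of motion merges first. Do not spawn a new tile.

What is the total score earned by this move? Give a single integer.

Slide up:
col 0: [32, 4, 16] -> [32, 4, 16]  score +0 (running 0)
col 1: [64, 64, 16] -> [128, 16, 0]  score +128 (running 128)
col 2: [16, 16, 0] -> [32, 0, 0]  score +32 (running 160)
Board after move:
 32 128  32
  4  16   0
 16   0   0

Answer: 160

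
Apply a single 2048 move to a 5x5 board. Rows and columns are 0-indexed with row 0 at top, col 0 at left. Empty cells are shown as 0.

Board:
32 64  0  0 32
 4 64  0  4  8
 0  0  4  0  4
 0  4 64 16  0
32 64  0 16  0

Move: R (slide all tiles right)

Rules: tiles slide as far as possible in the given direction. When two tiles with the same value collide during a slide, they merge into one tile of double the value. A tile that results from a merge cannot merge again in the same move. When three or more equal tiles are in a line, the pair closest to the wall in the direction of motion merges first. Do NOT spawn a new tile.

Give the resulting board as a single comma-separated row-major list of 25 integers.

Answer: 0, 0, 32, 64, 32, 0, 4, 64, 4, 8, 0, 0, 0, 0, 8, 0, 0, 4, 64, 16, 0, 0, 32, 64, 16

Derivation:
Slide right:
row 0: [32, 64, 0, 0, 32] -> [0, 0, 32, 64, 32]
row 1: [4, 64, 0, 4, 8] -> [0, 4, 64, 4, 8]
row 2: [0, 0, 4, 0, 4] -> [0, 0, 0, 0, 8]
row 3: [0, 4, 64, 16, 0] -> [0, 0, 4, 64, 16]
row 4: [32, 64, 0, 16, 0] -> [0, 0, 32, 64, 16]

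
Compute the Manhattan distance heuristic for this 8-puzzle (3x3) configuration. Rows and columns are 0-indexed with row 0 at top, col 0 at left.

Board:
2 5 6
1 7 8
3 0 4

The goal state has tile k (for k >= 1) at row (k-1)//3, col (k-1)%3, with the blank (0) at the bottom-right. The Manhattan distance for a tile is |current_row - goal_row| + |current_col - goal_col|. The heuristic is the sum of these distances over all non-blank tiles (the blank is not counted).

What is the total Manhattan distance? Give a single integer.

Tile 2: (0,0)->(0,1) = 1
Tile 5: (0,1)->(1,1) = 1
Tile 6: (0,2)->(1,2) = 1
Tile 1: (1,0)->(0,0) = 1
Tile 7: (1,1)->(2,0) = 2
Tile 8: (1,2)->(2,1) = 2
Tile 3: (2,0)->(0,2) = 4
Tile 4: (2,2)->(1,0) = 3
Sum: 1 + 1 + 1 + 1 + 2 + 2 + 4 + 3 = 15

Answer: 15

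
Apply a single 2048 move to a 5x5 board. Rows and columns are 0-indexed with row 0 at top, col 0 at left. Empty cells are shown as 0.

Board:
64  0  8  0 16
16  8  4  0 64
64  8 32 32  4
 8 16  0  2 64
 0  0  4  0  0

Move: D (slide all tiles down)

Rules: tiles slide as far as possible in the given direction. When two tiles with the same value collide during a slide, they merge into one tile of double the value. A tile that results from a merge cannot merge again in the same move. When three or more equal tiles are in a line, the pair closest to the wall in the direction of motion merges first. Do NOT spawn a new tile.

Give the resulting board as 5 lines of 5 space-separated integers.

Answer:  0  0  0  0  0
64  0  8  0 16
16  0  4  0 64
64 16 32 32  4
 8 16  4  2 64

Derivation:
Slide down:
col 0: [64, 16, 64, 8, 0] -> [0, 64, 16, 64, 8]
col 1: [0, 8, 8, 16, 0] -> [0, 0, 0, 16, 16]
col 2: [8, 4, 32, 0, 4] -> [0, 8, 4, 32, 4]
col 3: [0, 0, 32, 2, 0] -> [0, 0, 0, 32, 2]
col 4: [16, 64, 4, 64, 0] -> [0, 16, 64, 4, 64]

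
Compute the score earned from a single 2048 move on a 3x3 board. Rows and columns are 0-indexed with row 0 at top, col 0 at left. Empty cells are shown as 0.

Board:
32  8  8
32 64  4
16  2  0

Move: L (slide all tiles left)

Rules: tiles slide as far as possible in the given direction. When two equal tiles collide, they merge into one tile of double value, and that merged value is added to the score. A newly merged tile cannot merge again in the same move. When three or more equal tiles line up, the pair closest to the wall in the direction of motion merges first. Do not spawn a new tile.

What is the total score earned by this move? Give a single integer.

Slide left:
row 0: [32, 8, 8] -> [32, 16, 0]  score +16 (running 16)
row 1: [32, 64, 4] -> [32, 64, 4]  score +0 (running 16)
row 2: [16, 2, 0] -> [16, 2, 0]  score +0 (running 16)
Board after move:
32 16  0
32 64  4
16  2  0

Answer: 16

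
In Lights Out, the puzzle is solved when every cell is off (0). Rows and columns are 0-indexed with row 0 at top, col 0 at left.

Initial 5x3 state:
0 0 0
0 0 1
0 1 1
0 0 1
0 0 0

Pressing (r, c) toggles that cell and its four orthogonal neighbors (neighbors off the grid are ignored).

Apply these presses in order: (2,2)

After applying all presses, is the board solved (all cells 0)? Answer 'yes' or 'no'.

Answer: yes

Derivation:
After press 1 at (2,2):
0 0 0
0 0 0
0 0 0
0 0 0
0 0 0

Lights still on: 0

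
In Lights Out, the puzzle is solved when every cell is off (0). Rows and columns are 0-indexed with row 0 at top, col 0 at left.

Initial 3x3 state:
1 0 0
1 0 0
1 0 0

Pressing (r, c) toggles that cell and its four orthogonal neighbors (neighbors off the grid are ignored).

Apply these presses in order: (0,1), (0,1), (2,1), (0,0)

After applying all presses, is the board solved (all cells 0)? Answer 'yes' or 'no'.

Answer: no

Derivation:
After press 1 at (0,1):
0 1 1
1 1 0
1 0 0

After press 2 at (0,1):
1 0 0
1 0 0
1 0 0

After press 3 at (2,1):
1 0 0
1 1 0
0 1 1

After press 4 at (0,0):
0 1 0
0 1 0
0 1 1

Lights still on: 4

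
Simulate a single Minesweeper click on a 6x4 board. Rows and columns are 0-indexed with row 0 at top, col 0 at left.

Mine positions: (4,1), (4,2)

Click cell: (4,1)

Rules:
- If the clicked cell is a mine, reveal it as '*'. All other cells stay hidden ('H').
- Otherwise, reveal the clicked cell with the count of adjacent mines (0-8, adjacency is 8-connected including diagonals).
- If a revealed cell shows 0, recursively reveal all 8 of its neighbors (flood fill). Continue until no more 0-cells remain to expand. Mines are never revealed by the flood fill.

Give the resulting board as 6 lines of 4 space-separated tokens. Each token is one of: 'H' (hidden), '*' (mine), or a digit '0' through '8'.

H H H H
H H H H
H H H H
H H H H
H * H H
H H H H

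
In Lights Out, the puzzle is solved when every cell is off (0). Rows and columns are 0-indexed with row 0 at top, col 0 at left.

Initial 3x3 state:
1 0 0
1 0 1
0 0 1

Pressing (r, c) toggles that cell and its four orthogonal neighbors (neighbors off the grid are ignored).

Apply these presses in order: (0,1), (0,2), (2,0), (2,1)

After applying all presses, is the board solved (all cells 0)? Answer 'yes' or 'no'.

Answer: yes

Derivation:
After press 1 at (0,1):
0 1 1
1 1 1
0 0 1

After press 2 at (0,2):
0 0 0
1 1 0
0 0 1

After press 3 at (2,0):
0 0 0
0 1 0
1 1 1

After press 4 at (2,1):
0 0 0
0 0 0
0 0 0

Lights still on: 0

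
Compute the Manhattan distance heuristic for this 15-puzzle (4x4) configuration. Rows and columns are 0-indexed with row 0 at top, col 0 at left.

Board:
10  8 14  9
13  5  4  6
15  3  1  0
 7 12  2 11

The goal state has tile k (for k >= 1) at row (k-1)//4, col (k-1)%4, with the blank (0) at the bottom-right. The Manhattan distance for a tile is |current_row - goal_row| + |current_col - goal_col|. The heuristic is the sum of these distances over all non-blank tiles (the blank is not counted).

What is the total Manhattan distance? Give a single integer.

Tile 10: (0,0)->(2,1) = 3
Tile 8: (0,1)->(1,3) = 3
Tile 14: (0,2)->(3,1) = 4
Tile 9: (0,3)->(2,0) = 5
Tile 13: (1,0)->(3,0) = 2
Tile 5: (1,1)->(1,0) = 1
Tile 4: (1,2)->(0,3) = 2
Tile 6: (1,3)->(1,1) = 2
Tile 15: (2,0)->(3,2) = 3
Tile 3: (2,1)->(0,2) = 3
Tile 1: (2,2)->(0,0) = 4
Tile 7: (3,0)->(1,2) = 4
Tile 12: (3,1)->(2,3) = 3
Tile 2: (3,2)->(0,1) = 4
Tile 11: (3,3)->(2,2) = 2
Sum: 3 + 3 + 4 + 5 + 2 + 1 + 2 + 2 + 3 + 3 + 4 + 4 + 3 + 4 + 2 = 45

Answer: 45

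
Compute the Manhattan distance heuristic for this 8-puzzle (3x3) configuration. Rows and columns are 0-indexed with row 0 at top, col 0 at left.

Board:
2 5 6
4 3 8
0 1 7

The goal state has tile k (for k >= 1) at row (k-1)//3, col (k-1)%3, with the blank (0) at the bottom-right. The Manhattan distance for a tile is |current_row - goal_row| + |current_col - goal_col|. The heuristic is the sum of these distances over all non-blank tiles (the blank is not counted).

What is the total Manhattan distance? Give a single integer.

Answer: 12

Derivation:
Tile 2: at (0,0), goal (0,1), distance |0-0|+|0-1| = 1
Tile 5: at (0,1), goal (1,1), distance |0-1|+|1-1| = 1
Tile 6: at (0,2), goal (1,2), distance |0-1|+|2-2| = 1
Tile 4: at (1,0), goal (1,0), distance |1-1|+|0-0| = 0
Tile 3: at (1,1), goal (0,2), distance |1-0|+|1-2| = 2
Tile 8: at (1,2), goal (2,1), distance |1-2|+|2-1| = 2
Tile 1: at (2,1), goal (0,0), distance |2-0|+|1-0| = 3
Tile 7: at (2,2), goal (2,0), distance |2-2|+|2-0| = 2
Sum: 1 + 1 + 1 + 0 + 2 + 2 + 3 + 2 = 12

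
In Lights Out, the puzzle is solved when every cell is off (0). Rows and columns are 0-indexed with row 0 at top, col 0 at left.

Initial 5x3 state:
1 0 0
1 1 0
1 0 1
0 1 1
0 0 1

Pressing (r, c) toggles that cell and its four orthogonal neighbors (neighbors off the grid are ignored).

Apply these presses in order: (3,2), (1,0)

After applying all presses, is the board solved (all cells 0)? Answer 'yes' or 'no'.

After press 1 at (3,2):
1 0 0
1 1 0
1 0 0
0 0 0
0 0 0

After press 2 at (1,0):
0 0 0
0 0 0
0 0 0
0 0 0
0 0 0

Lights still on: 0

Answer: yes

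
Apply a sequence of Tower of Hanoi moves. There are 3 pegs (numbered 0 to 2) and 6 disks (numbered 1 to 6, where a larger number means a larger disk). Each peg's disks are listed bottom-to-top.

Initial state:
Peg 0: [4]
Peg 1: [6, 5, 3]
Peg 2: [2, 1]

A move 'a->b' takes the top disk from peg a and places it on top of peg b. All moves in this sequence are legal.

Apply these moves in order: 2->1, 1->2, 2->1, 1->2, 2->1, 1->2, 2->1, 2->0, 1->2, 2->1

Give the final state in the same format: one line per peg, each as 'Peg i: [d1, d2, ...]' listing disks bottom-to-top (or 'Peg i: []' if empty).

Answer: Peg 0: [4, 2]
Peg 1: [6, 5, 3, 1]
Peg 2: []

Derivation:
After move 1 (2->1):
Peg 0: [4]
Peg 1: [6, 5, 3, 1]
Peg 2: [2]

After move 2 (1->2):
Peg 0: [4]
Peg 1: [6, 5, 3]
Peg 2: [2, 1]

After move 3 (2->1):
Peg 0: [4]
Peg 1: [6, 5, 3, 1]
Peg 2: [2]

After move 4 (1->2):
Peg 0: [4]
Peg 1: [6, 5, 3]
Peg 2: [2, 1]

After move 5 (2->1):
Peg 0: [4]
Peg 1: [6, 5, 3, 1]
Peg 2: [2]

After move 6 (1->2):
Peg 0: [4]
Peg 1: [6, 5, 3]
Peg 2: [2, 1]

After move 7 (2->1):
Peg 0: [4]
Peg 1: [6, 5, 3, 1]
Peg 2: [2]

After move 8 (2->0):
Peg 0: [4, 2]
Peg 1: [6, 5, 3, 1]
Peg 2: []

After move 9 (1->2):
Peg 0: [4, 2]
Peg 1: [6, 5, 3]
Peg 2: [1]

After move 10 (2->1):
Peg 0: [4, 2]
Peg 1: [6, 5, 3, 1]
Peg 2: []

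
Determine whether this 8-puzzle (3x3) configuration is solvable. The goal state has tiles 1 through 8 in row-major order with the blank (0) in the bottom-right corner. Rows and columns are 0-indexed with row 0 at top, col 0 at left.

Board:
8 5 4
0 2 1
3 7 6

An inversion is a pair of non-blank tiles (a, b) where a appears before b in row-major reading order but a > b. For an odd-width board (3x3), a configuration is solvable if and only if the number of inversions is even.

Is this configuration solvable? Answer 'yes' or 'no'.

Inversions (pairs i<j in row-major order where tile[i] > tile[j] > 0): 16
16 is even, so the puzzle is solvable.

Answer: yes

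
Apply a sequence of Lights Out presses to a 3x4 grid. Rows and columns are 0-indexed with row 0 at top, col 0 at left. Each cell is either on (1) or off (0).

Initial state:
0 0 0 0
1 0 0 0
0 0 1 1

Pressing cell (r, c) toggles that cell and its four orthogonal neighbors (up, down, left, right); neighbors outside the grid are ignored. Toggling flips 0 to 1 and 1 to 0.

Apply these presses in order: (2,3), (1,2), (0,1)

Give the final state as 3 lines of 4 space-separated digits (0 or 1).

After press 1 at (2,3):
0 0 0 0
1 0 0 1
0 0 0 0

After press 2 at (1,2):
0 0 1 0
1 1 1 0
0 0 1 0

After press 3 at (0,1):
1 1 0 0
1 0 1 0
0 0 1 0

Answer: 1 1 0 0
1 0 1 0
0 0 1 0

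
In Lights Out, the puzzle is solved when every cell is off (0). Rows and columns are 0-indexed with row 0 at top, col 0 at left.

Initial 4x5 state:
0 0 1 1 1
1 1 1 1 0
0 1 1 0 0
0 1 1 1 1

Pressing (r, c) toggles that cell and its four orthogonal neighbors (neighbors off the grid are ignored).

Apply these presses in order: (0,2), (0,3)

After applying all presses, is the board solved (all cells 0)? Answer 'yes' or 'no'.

Answer: no

Derivation:
After press 1 at (0,2):
0 1 0 0 1
1 1 0 1 0
0 1 1 0 0
0 1 1 1 1

After press 2 at (0,3):
0 1 1 1 0
1 1 0 0 0
0 1 1 0 0
0 1 1 1 1

Lights still on: 11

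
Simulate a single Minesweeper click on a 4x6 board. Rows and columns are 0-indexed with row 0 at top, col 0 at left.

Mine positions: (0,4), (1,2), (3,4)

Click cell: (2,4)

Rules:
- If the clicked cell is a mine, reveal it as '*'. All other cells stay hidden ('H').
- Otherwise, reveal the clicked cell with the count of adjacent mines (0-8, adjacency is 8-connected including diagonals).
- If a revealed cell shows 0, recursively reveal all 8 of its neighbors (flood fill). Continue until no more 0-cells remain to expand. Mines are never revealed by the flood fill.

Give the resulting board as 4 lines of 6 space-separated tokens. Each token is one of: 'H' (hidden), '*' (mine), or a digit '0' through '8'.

H H H H H H
H H H H H H
H H H H 1 H
H H H H H H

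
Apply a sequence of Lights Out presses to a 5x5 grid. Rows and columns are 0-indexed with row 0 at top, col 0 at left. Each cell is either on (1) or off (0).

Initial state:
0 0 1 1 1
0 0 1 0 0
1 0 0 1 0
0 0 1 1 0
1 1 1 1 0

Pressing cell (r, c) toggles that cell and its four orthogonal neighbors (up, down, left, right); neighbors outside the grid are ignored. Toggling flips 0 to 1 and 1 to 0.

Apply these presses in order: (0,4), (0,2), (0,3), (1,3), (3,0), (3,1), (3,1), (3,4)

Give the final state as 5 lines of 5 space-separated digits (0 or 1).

Answer: 0 1 1 1 1
0 0 1 0 0
0 0 0 0 1
1 1 1 0 1
0 1 1 1 1

Derivation:
After press 1 at (0,4):
0 0 1 0 0
0 0 1 0 1
1 0 0 1 0
0 0 1 1 0
1 1 1 1 0

After press 2 at (0,2):
0 1 0 1 0
0 0 0 0 1
1 0 0 1 0
0 0 1 1 0
1 1 1 1 0

After press 3 at (0,3):
0 1 1 0 1
0 0 0 1 1
1 0 0 1 0
0 0 1 1 0
1 1 1 1 0

After press 4 at (1,3):
0 1 1 1 1
0 0 1 0 0
1 0 0 0 0
0 0 1 1 0
1 1 1 1 0

After press 5 at (3,0):
0 1 1 1 1
0 0 1 0 0
0 0 0 0 0
1 1 1 1 0
0 1 1 1 0

After press 6 at (3,1):
0 1 1 1 1
0 0 1 0 0
0 1 0 0 0
0 0 0 1 0
0 0 1 1 0

After press 7 at (3,1):
0 1 1 1 1
0 0 1 0 0
0 0 0 0 0
1 1 1 1 0
0 1 1 1 0

After press 8 at (3,4):
0 1 1 1 1
0 0 1 0 0
0 0 0 0 1
1 1 1 0 1
0 1 1 1 1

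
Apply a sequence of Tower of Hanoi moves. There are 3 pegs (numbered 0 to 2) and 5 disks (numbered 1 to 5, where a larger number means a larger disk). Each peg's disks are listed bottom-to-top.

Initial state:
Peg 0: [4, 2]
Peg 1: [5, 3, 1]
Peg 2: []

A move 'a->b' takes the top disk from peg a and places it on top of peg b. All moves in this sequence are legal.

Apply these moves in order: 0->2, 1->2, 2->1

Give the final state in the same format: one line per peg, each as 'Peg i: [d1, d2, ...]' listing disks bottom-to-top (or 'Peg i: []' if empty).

After move 1 (0->2):
Peg 0: [4]
Peg 1: [5, 3, 1]
Peg 2: [2]

After move 2 (1->2):
Peg 0: [4]
Peg 1: [5, 3]
Peg 2: [2, 1]

After move 3 (2->1):
Peg 0: [4]
Peg 1: [5, 3, 1]
Peg 2: [2]

Answer: Peg 0: [4]
Peg 1: [5, 3, 1]
Peg 2: [2]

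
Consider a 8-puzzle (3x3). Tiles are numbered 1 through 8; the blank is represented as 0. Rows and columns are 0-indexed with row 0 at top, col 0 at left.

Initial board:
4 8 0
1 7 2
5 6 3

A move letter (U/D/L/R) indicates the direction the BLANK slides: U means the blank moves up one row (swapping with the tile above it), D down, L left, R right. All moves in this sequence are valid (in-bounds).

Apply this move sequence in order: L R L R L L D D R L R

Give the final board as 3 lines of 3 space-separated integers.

Answer: 1 4 8
5 7 2
6 0 3

Derivation:
After move 1 (L):
4 0 8
1 7 2
5 6 3

After move 2 (R):
4 8 0
1 7 2
5 6 3

After move 3 (L):
4 0 8
1 7 2
5 6 3

After move 4 (R):
4 8 0
1 7 2
5 6 3

After move 5 (L):
4 0 8
1 7 2
5 6 3

After move 6 (L):
0 4 8
1 7 2
5 6 3

After move 7 (D):
1 4 8
0 7 2
5 6 3

After move 8 (D):
1 4 8
5 7 2
0 6 3

After move 9 (R):
1 4 8
5 7 2
6 0 3

After move 10 (L):
1 4 8
5 7 2
0 6 3

After move 11 (R):
1 4 8
5 7 2
6 0 3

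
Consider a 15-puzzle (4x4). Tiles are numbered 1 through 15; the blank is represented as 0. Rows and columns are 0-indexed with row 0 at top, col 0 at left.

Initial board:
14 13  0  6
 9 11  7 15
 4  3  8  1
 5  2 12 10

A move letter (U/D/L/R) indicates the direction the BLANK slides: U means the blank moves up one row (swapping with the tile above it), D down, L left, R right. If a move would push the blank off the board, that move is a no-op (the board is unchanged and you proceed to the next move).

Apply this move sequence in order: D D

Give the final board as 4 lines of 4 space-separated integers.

Answer: 14 13  7  6
 9 11  8 15
 4  3  0  1
 5  2 12 10

Derivation:
After move 1 (D):
14 13  7  6
 9 11  0 15
 4  3  8  1
 5  2 12 10

After move 2 (D):
14 13  7  6
 9 11  8 15
 4  3  0  1
 5  2 12 10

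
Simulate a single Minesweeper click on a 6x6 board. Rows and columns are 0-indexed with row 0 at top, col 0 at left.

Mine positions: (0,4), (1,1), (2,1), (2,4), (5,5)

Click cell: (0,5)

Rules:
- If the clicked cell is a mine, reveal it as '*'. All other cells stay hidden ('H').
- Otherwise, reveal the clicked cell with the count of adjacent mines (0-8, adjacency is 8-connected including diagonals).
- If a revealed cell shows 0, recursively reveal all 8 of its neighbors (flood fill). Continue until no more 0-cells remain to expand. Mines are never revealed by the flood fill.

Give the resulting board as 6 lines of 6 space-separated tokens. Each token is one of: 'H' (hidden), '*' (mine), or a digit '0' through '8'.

H H H H H 1
H H H H H H
H H H H H H
H H H H H H
H H H H H H
H H H H H H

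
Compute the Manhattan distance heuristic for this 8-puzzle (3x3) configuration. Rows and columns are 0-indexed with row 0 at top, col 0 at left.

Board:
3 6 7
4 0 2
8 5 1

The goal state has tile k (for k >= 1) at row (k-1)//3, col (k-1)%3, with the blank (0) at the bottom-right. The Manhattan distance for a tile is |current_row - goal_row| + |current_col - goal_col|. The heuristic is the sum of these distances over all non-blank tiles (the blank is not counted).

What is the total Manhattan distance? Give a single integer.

Answer: 16

Derivation:
Tile 3: at (0,0), goal (0,2), distance |0-0|+|0-2| = 2
Tile 6: at (0,1), goal (1,2), distance |0-1|+|1-2| = 2
Tile 7: at (0,2), goal (2,0), distance |0-2|+|2-0| = 4
Tile 4: at (1,0), goal (1,0), distance |1-1|+|0-0| = 0
Tile 2: at (1,2), goal (0,1), distance |1-0|+|2-1| = 2
Tile 8: at (2,0), goal (2,1), distance |2-2|+|0-1| = 1
Tile 5: at (2,1), goal (1,1), distance |2-1|+|1-1| = 1
Tile 1: at (2,2), goal (0,0), distance |2-0|+|2-0| = 4
Sum: 2 + 2 + 4 + 0 + 2 + 1 + 1 + 4 = 16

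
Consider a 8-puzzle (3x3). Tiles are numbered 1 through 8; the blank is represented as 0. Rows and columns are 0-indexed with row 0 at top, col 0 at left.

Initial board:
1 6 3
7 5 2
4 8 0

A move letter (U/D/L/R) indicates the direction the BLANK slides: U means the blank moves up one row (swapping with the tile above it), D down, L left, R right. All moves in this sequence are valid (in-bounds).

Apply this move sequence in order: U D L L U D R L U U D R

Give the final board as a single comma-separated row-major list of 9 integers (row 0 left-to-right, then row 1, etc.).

Answer: 1, 6, 3, 5, 0, 2, 7, 4, 8

Derivation:
After move 1 (U):
1 6 3
7 5 0
4 8 2

After move 2 (D):
1 6 3
7 5 2
4 8 0

After move 3 (L):
1 6 3
7 5 2
4 0 8

After move 4 (L):
1 6 3
7 5 2
0 4 8

After move 5 (U):
1 6 3
0 5 2
7 4 8

After move 6 (D):
1 6 3
7 5 2
0 4 8

After move 7 (R):
1 6 3
7 5 2
4 0 8

After move 8 (L):
1 6 3
7 5 2
0 4 8

After move 9 (U):
1 6 3
0 5 2
7 4 8

After move 10 (U):
0 6 3
1 5 2
7 4 8

After move 11 (D):
1 6 3
0 5 2
7 4 8

After move 12 (R):
1 6 3
5 0 2
7 4 8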